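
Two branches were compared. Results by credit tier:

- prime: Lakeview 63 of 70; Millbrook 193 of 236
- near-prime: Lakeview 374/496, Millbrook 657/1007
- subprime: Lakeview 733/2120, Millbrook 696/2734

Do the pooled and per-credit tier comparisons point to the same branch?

Yes

Prime: Lakeview 63/70 = 90.0%, Millbrook 193/236 = 81.8% → Lakeview
Near-prime: Lakeview 374/496 = 75.4%, Millbrook 657/1007 = 65.2% → Lakeview
Subprime: Lakeview 733/2120 = 34.6%, Millbrook 696/2734 = 25.5% → Lakeview
Overall: Lakeview 1170/2686 = 43.6%, Millbrook 1546/3977 = 38.9% → Lakeview
Lakeview wins overall and in every credit group — no reversal.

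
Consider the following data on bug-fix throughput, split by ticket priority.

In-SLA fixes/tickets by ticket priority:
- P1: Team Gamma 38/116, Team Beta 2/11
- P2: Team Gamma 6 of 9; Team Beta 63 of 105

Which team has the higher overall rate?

Team Beta

P1: Team Gamma 38/116 = 32.8%, Team Beta 2/11 = 18.2% → Team Gamma
P2: Team Gamma 6/9 = 66.7%, Team Beta 63/105 = 60.0% → Team Gamma
Overall: Team Gamma 44/125 = 35.2%, Team Beta 65/116 = 56.0% → Team Beta
(Team Gamma wins every ticket group but Team Beta wins overall — Team Gamma's tickets skew toward the low-rate P1 group.)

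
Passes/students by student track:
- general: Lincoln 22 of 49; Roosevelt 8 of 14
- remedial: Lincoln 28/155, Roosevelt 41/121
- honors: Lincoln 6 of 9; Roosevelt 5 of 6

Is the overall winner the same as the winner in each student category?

Yes

General: Lincoln 22/49 = 44.9%, Roosevelt 8/14 = 57.1% → Roosevelt
Remedial: Lincoln 28/155 = 18.1%, Roosevelt 41/121 = 33.9% → Roosevelt
Honors: Lincoln 6/9 = 66.7%, Roosevelt 5/6 = 83.3% → Roosevelt
Overall: Lincoln 56/213 = 26.3%, Roosevelt 54/141 = 38.3% → Roosevelt
Roosevelt wins overall and in every student group — no reversal.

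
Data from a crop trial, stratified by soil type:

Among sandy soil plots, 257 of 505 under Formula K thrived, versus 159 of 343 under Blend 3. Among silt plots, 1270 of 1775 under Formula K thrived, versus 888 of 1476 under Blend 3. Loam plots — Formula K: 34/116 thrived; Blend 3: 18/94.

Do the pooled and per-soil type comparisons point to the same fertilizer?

Yes

Sandy soil: Formula K 257/505 = 50.9%, Blend 3 159/343 = 46.4% → Formula K
Silt: Formula K 1270/1775 = 71.5%, Blend 3 888/1476 = 60.2% → Formula K
Loam: Formula K 34/116 = 29.3%, Blend 3 18/94 = 19.1% → Formula K
Overall: Formula K 1561/2396 = 65.2%, Blend 3 1065/1913 = 55.7% → Formula K
Formula K wins overall and in every soil group — no reversal.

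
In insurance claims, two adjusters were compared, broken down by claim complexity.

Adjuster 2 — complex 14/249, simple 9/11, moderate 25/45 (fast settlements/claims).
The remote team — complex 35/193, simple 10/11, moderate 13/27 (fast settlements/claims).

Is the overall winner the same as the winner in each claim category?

Complex: Adjuster 2 14/249 = 5.6%, the remote team 35/193 = 18.1% → the remote team
Simple: Adjuster 2 9/11 = 81.8%, the remote team 10/11 = 90.9% → the remote team
Moderate: Adjuster 2 25/45 = 55.6%, the remote team 13/27 = 48.1% → Adjuster 2
Overall: Adjuster 2 48/305 = 15.7%, the remote team 58/231 = 25.1% → the remote team
Neither sweeps: Adjuster 2 wins 1 of 3 groups, the remote team wins 2. The remote team wins overall but not every group — no Simpson reversal.

No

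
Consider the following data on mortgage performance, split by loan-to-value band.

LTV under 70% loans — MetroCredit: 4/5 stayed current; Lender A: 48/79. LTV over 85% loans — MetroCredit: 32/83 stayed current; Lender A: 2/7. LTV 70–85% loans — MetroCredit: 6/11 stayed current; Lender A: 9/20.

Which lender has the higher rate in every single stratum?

MetroCredit

LTV under 70%: MetroCredit 4/5 = 80.0%, Lender A 48/79 = 60.8% → MetroCredit
LTV over 85%: MetroCredit 32/83 = 38.6%, Lender A 2/7 = 28.6% → MetroCredit
LTV 70–85%: MetroCredit 6/11 = 54.5%, Lender A 9/20 = 45.0% → MetroCredit
MetroCredit has the higher rate in all 3 groups.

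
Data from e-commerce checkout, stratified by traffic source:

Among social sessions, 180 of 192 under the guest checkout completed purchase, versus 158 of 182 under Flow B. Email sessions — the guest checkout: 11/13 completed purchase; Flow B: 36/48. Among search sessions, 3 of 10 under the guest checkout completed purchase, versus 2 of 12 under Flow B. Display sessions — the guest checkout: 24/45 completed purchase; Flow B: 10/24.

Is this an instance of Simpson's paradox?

No

Social: the guest checkout 180/192 = 93.8%, Flow B 158/182 = 86.8% → the guest checkout
Email: the guest checkout 11/13 = 84.6%, Flow B 36/48 = 75.0% → the guest checkout
Search: the guest checkout 3/10 = 30.0%, Flow B 2/12 = 16.7% → the guest checkout
Display: the guest checkout 24/45 = 53.3%, Flow B 10/24 = 41.7% → the guest checkout
Overall: the guest checkout 218/260 = 83.8%, Flow B 206/266 = 77.4% → the guest checkout
The guest checkout wins overall and in every traffic group — no reversal.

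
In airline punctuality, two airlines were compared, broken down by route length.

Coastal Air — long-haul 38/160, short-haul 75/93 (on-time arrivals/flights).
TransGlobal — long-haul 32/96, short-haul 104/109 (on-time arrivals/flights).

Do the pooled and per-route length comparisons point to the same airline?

Long-haul: Coastal Air 38/160 = 23.8%, TransGlobal 32/96 = 33.3% → TransGlobal
Short-haul: Coastal Air 75/93 = 80.6%, TransGlobal 104/109 = 95.4% → TransGlobal
Overall: Coastal Air 113/253 = 44.7%, TransGlobal 136/205 = 66.3% → TransGlobal
TransGlobal wins overall and in every route group — no reversal.

Yes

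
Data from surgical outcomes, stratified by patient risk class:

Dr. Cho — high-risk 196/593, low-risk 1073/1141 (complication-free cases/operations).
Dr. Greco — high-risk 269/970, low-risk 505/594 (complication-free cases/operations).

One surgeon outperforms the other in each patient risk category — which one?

High-risk: Dr. Cho 196/593 = 33.1%, Dr. Greco 269/970 = 27.7% → Dr. Cho
Low-risk: Dr. Cho 1073/1141 = 94.0%, Dr. Greco 505/594 = 85.0% → Dr. Cho
Dr. Cho has the higher rate in both groups.

Dr. Cho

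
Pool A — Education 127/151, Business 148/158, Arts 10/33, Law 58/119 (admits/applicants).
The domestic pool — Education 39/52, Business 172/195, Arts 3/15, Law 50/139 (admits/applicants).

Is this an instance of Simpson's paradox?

Education: Pool A 127/151 = 84.1%, the domestic pool 39/52 = 75.0% → Pool A
Business: Pool A 148/158 = 93.7%, the domestic pool 172/195 = 88.2% → Pool A
Arts: Pool A 10/33 = 30.3%, the domestic pool 3/15 = 20.0% → Pool A
Law: Pool A 58/119 = 48.7%, the domestic pool 50/139 = 36.0% → Pool A
Overall: Pool A 343/461 = 74.4%, the domestic pool 264/401 = 65.8% → Pool A
Pool A wins overall and in every department group — no reversal.

No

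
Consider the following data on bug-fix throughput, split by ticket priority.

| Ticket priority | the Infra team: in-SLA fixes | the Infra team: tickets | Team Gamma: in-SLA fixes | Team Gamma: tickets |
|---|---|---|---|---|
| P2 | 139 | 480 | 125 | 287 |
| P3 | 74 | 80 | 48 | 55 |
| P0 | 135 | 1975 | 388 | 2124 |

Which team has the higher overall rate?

P2: the Infra team 139/480 = 29.0%, Team Gamma 125/287 = 43.6% → Team Gamma
P3: the Infra team 74/80 = 92.5%, Team Gamma 48/55 = 87.3% → the Infra team
P0: the Infra team 135/1975 = 6.8%, Team Gamma 388/2124 = 18.3% → Team Gamma
Overall: the Infra team 348/2535 = 13.7%, Team Gamma 561/2466 = 22.7% → Team Gamma
(Neither sweeps every ticket group, but Team Gamma has the higher pooled rate.)

Team Gamma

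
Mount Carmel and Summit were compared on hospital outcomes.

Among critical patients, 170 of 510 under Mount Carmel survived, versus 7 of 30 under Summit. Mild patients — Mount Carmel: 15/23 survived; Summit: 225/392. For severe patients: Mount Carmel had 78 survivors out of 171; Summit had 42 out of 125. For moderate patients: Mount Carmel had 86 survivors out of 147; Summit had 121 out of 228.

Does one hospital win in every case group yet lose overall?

Critical: Mount Carmel 170/510 = 33.3%, Summit 7/30 = 23.3% → Mount Carmel
Mild: Mount Carmel 15/23 = 65.2%, Summit 225/392 = 57.4% → Mount Carmel
Severe: Mount Carmel 78/171 = 45.6%, Summit 42/125 = 33.6% → Mount Carmel
Moderate: Mount Carmel 86/147 = 58.5%, Summit 121/228 = 53.1% → Mount Carmel
Overall: Mount Carmel 349/851 = 41.0%, Summit 395/775 = 51.0% → Summit
Mount Carmel wins each case group but Summit wins overall — the comparison reverses. Mount Carmel's patients skew toward critical, which has a lower base rate.

Yes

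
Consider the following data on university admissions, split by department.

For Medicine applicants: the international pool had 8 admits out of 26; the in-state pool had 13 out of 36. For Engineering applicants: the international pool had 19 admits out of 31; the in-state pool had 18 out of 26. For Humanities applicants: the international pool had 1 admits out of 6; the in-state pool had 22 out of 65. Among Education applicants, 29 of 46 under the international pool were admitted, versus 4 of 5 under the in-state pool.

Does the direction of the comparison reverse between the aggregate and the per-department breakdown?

Medicine: the international pool 8/26 = 30.8%, the in-state pool 13/36 = 36.1% → the in-state pool
Engineering: the international pool 19/31 = 61.3%, the in-state pool 18/26 = 69.2% → the in-state pool
Humanities: the international pool 1/6 = 16.7%, the in-state pool 22/65 = 33.8% → the in-state pool
Education: the international pool 29/46 = 63.0%, the in-state pool 4/5 = 80.0% → the in-state pool
Overall: the international pool 57/109 = 52.3%, the in-state pool 57/132 = 43.2% → the international pool
The in-state pool wins each department group but the international pool wins overall — the comparison reverses. The in-state pool's applicants skew toward Humanities, which has a lower base rate.

Yes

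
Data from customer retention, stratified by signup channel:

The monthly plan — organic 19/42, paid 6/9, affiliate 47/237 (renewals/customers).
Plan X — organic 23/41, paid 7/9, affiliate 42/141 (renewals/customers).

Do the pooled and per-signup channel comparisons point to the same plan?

Organic: the monthly plan 19/42 = 45.2%, Plan X 23/41 = 56.1% → Plan X
Paid: the monthly plan 6/9 = 66.7%, Plan X 7/9 = 77.8% → Plan X
Affiliate: the monthly plan 47/237 = 19.8%, Plan X 42/141 = 29.8% → Plan X
Overall: the monthly plan 72/288 = 25.0%, Plan X 72/191 = 37.7% → Plan X
Plan X wins overall and in every signup group — no reversal.

Yes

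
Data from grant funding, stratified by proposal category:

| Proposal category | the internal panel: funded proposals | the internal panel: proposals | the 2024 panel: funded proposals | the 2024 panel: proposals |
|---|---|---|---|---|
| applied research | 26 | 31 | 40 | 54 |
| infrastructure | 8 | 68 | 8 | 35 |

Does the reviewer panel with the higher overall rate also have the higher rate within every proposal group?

Applied research: the internal panel 26/31 = 83.9%, the 2024 panel 40/54 = 74.1% → the internal panel
Infrastructure: the internal panel 8/68 = 11.8%, the 2024 panel 8/35 = 22.9% → the 2024 panel
Overall: the internal panel 34/99 = 34.3%, the 2024 panel 48/89 = 53.9% → the 2024 panel
Neither sweeps: the internal panel wins 1 of 2 groups, the 2024 panel wins 1. The 2024 panel wins overall but not every group — no Simpson reversal.

No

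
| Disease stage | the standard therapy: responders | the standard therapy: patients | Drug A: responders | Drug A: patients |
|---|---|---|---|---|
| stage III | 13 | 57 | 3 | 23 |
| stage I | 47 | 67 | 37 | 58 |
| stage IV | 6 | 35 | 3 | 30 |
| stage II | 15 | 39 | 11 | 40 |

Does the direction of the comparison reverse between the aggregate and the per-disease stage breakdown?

No

Stage III: the standard therapy 13/57 = 22.8%, Drug A 3/23 = 13.0% → the standard therapy
Stage I: the standard therapy 47/67 = 70.1%, Drug A 37/58 = 63.8% → the standard therapy
Stage IV: the standard therapy 6/35 = 17.1%, Drug A 3/30 = 10.0% → the standard therapy
Stage II: the standard therapy 15/39 = 38.5%, Drug A 11/40 = 27.5% → the standard therapy
Overall: the standard therapy 81/198 = 40.9%, Drug A 54/151 = 35.8% → the standard therapy
The standard therapy wins overall and in every disease group — no reversal.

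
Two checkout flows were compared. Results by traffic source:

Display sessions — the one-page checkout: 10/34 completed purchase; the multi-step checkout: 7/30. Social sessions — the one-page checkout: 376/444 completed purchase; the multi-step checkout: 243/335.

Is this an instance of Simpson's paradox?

Display: the one-page checkout 10/34 = 29.4%, the multi-step checkout 7/30 = 23.3% → the one-page checkout
Social: the one-page checkout 376/444 = 84.7%, the multi-step checkout 243/335 = 72.5% → the one-page checkout
Overall: the one-page checkout 386/478 = 80.8%, the multi-step checkout 250/365 = 68.5% → the one-page checkout
The one-page checkout wins overall and in every traffic group — no reversal.

No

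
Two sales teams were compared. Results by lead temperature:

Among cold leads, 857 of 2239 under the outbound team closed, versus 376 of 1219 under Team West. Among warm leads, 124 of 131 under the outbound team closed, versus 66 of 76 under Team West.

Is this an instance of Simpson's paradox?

Cold: the outbound team 857/2239 = 38.3%, Team West 376/1219 = 30.8% → the outbound team
Warm: the outbound team 124/131 = 94.7%, Team West 66/76 = 86.8% → the outbound team
Overall: the outbound team 981/2370 = 41.4%, Team West 442/1295 = 34.1% → the outbound team
The outbound team wins overall and in every lead group — no reversal.

No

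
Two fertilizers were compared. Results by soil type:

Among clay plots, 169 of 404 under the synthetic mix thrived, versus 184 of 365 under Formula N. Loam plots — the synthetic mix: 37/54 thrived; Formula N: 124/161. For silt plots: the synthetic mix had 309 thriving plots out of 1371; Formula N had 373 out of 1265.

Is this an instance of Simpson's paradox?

Clay: the synthetic mix 169/404 = 41.8%, Formula N 184/365 = 50.4% → Formula N
Loam: the synthetic mix 37/54 = 68.5%, Formula N 124/161 = 77.0% → Formula N
Silt: the synthetic mix 309/1371 = 22.5%, Formula N 373/1265 = 29.5% → Formula N
Overall: the synthetic mix 515/1829 = 28.2%, Formula N 681/1791 = 38.0% → Formula N
Formula N wins overall and in every soil group — no reversal.

No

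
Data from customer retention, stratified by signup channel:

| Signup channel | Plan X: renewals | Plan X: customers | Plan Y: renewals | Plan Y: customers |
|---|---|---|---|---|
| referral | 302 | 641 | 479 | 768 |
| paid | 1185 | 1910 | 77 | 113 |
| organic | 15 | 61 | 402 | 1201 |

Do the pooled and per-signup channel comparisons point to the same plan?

No

Referral: Plan X 302/641 = 47.1%, Plan Y 479/768 = 62.4% → Plan Y
Paid: Plan X 1185/1910 = 62.0%, Plan Y 77/113 = 68.1% → Plan Y
Organic: Plan X 15/61 = 24.6%, Plan Y 402/1201 = 33.5% → Plan Y
Overall: Plan X 1502/2612 = 57.5%, Plan Y 958/2082 = 46.0% → Plan X
Plan Y wins each signup group but Plan X wins overall — the comparison reverses. Plan Y's customers skew toward organic, which has a lower base rate.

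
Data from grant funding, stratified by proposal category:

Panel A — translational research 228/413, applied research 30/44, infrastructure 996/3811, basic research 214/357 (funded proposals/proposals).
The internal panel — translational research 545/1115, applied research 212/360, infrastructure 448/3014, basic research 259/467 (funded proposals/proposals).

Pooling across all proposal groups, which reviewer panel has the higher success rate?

Panel A

Translational research: Panel A 228/413 = 55.2%, the internal panel 545/1115 = 48.9% → Panel A
Applied research: Panel A 30/44 = 68.2%, the internal panel 212/360 = 58.9% → Panel A
Infrastructure: Panel A 996/3811 = 26.1%, the internal panel 448/3014 = 14.9% → Panel A
Basic research: Panel A 214/357 = 59.9%, the internal panel 259/467 = 55.5% → Panel A
Overall: Panel A 1468/4625 = 31.7%, the internal panel 1464/4956 = 29.5% → Panel A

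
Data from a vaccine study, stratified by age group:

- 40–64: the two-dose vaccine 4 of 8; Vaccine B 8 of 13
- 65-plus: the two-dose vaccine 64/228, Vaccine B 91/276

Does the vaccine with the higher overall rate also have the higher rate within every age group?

Yes

40–64: the two-dose vaccine 4/8 = 50.0%, Vaccine B 8/13 = 61.5% → Vaccine B
65-plus: the two-dose vaccine 64/228 = 28.1%, Vaccine B 91/276 = 33.0% → Vaccine B
Overall: the two-dose vaccine 68/236 = 28.8%, Vaccine B 99/289 = 34.3% → Vaccine B
Vaccine B wins overall and in every age group — no reversal.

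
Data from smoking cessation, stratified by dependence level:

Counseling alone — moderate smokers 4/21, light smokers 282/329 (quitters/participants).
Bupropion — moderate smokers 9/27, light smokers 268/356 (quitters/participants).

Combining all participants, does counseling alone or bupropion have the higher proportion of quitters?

counseling alone

Moderate smokers: counseling alone 4/21 = 19.0%, bupropion 9/27 = 33.3% → bupropion
Light smokers: counseling alone 282/329 = 85.7%, bupropion 268/356 = 75.3% → counseling alone
Overall: counseling alone 286/350 = 81.7%, bupropion 277/383 = 72.3% → counseling alone
(Neither sweeps every dependence group, but counseling alone has the higher pooled rate.)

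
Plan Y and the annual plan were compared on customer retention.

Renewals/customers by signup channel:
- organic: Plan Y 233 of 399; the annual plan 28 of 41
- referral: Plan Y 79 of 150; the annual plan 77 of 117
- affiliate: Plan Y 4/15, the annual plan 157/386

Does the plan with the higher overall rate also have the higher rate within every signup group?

No

Organic: Plan Y 233/399 = 58.4%, the annual plan 28/41 = 68.3% → the annual plan
Referral: Plan Y 79/150 = 52.7%, the annual plan 77/117 = 65.8% → the annual plan
Affiliate: Plan Y 4/15 = 26.7%, the annual plan 157/386 = 40.7% → the annual plan
Overall: Plan Y 316/564 = 56.0%, the annual plan 262/544 = 48.2% → Plan Y
The annual plan wins each signup group but Plan Y wins overall — the comparison reverses. The annual plan's customers skew toward affiliate, which has a lower base rate.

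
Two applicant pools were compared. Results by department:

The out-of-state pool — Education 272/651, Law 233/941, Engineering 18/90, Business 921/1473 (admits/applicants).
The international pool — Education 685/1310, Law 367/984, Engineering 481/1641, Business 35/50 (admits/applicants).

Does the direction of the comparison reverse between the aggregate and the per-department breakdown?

Yes

Education: the out-of-state pool 272/651 = 41.8%, the international pool 685/1310 = 52.3% → the international pool
Law: the out-of-state pool 233/941 = 24.8%, the international pool 367/984 = 37.3% → the international pool
Engineering: the out-of-state pool 18/90 = 20.0%, the international pool 481/1641 = 29.3% → the international pool
Business: the out-of-state pool 921/1473 = 62.5%, the international pool 35/50 = 70.0% → the international pool
Overall: the out-of-state pool 1444/3155 = 45.8%, the international pool 1568/3985 = 39.3% → the out-of-state pool
The international pool wins each department group but the out-of-state pool wins overall — the comparison reverses. The international pool's applicants skew toward Engineering, which has a lower base rate.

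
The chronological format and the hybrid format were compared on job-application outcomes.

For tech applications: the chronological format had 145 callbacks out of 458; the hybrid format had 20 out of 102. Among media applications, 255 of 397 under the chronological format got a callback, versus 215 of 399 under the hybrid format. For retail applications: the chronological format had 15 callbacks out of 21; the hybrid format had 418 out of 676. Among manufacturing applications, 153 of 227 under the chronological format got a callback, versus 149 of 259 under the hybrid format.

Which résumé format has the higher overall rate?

Tech: the chronological format 145/458 = 31.7%, the hybrid format 20/102 = 19.6% → the chronological format
Media: the chronological format 255/397 = 64.2%, the hybrid format 215/399 = 53.9% → the chronological format
Retail: the chronological format 15/21 = 71.4%, the hybrid format 418/676 = 61.8% → the chronological format
Manufacturing: the chronological format 153/227 = 67.4%, the hybrid format 149/259 = 57.5% → the chronological format
Overall: the chronological format 568/1103 = 51.5%, the hybrid format 802/1436 = 55.8% → the hybrid format
(The chronological format wins every industry group but the hybrid format wins overall — the chronological format's applications skew toward the low-rate tech group.)

the hybrid format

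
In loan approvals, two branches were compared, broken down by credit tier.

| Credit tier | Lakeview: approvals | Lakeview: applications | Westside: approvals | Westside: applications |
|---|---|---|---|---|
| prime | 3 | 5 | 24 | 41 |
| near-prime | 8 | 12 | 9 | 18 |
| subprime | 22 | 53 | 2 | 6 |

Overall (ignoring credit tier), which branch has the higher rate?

Prime: Lakeview 3/5 = 60.0%, Westside 24/41 = 58.5% → Lakeview
Near-prime: Lakeview 8/12 = 66.7%, Westside 9/18 = 50.0% → Lakeview
Subprime: Lakeview 22/53 = 41.5%, Westside 2/6 = 33.3% → Lakeview
Overall: Lakeview 33/70 = 47.1%, Westside 35/65 = 53.8% → Westside
(Lakeview wins every credit group but Westside wins overall — Lakeview's applications skew toward the low-rate subprime group.)

Westside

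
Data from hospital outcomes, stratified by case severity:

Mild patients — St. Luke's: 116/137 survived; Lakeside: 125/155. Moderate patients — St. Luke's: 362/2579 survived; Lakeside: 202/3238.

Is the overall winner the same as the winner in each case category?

Yes

Mild: St. Luke's 116/137 = 84.7%, Lakeside 125/155 = 80.6% → St. Luke's
Moderate: St. Luke's 362/2579 = 14.0%, Lakeside 202/3238 = 6.2% → St. Luke's
Overall: St. Luke's 478/2716 = 17.6%, Lakeside 327/3393 = 9.6% → St. Luke's
St. Luke's wins overall and in every case group — no reversal.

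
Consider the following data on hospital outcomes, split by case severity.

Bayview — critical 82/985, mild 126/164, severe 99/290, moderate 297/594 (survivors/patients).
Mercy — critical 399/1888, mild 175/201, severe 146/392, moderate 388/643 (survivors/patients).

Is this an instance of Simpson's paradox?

Critical: Bayview 82/985 = 8.3%, Mercy 399/1888 = 21.1% → Mercy
Mild: Bayview 126/164 = 76.8%, Mercy 175/201 = 87.1% → Mercy
Severe: Bayview 99/290 = 34.1%, Mercy 146/392 = 37.2% → Mercy
Moderate: Bayview 297/594 = 50.0%, Mercy 388/643 = 60.3% → Mercy
Overall: Bayview 604/2033 = 29.7%, Mercy 1108/3124 = 35.5% → Mercy
Mercy wins overall and in every case group — no reversal.

No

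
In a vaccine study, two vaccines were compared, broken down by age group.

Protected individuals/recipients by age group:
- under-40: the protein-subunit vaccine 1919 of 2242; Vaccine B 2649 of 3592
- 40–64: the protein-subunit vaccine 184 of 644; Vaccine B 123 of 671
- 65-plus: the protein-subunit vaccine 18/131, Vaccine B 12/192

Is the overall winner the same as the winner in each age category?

Under-40: the protein-subunit vaccine 1919/2242 = 85.6%, Vaccine B 2649/3592 = 73.7% → the protein-subunit vaccine
40–64: the protein-subunit vaccine 184/644 = 28.6%, Vaccine B 123/671 = 18.3% → the protein-subunit vaccine
65-plus: the protein-subunit vaccine 18/131 = 13.7%, Vaccine B 12/192 = 6.2% → the protein-subunit vaccine
Overall: the protein-subunit vaccine 2121/3017 = 70.3%, Vaccine B 2784/4455 = 62.5% → the protein-subunit vaccine
The protein-subunit vaccine wins overall and in every age group — no reversal.

Yes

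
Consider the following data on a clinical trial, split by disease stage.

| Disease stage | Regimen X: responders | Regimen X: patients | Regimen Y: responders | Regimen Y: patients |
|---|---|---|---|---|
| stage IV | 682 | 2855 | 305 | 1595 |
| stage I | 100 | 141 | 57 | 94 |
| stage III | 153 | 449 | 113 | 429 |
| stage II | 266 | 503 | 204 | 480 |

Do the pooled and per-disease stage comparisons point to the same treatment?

Yes

Stage IV: Regimen X 682/2855 = 23.9%, Regimen Y 305/1595 = 19.1% → Regimen X
Stage I: Regimen X 100/141 = 70.9%, Regimen Y 57/94 = 60.6% → Regimen X
Stage III: Regimen X 153/449 = 34.1%, Regimen Y 113/429 = 26.3% → Regimen X
Stage II: Regimen X 266/503 = 52.9%, Regimen Y 204/480 = 42.5% → Regimen X
Overall: Regimen X 1201/3948 = 30.4%, Regimen Y 679/2598 = 26.1% → Regimen X
Regimen X wins overall and in every disease group — no reversal.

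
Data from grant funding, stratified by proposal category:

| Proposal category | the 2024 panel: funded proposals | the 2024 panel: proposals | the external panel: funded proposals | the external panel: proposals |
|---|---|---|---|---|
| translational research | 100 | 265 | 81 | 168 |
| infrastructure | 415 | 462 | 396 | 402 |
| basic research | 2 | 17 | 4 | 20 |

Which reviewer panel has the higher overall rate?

the external panel

Translational research: the 2024 panel 100/265 = 37.7%, the external panel 81/168 = 48.2% → the external panel
Infrastructure: the 2024 panel 415/462 = 89.8%, the external panel 396/402 = 98.5% → the external panel
Basic research: the 2024 panel 2/17 = 11.8%, the external panel 4/20 = 20.0% → the external panel
Overall: the 2024 panel 517/744 = 69.5%, the external panel 481/590 = 81.5% → the external panel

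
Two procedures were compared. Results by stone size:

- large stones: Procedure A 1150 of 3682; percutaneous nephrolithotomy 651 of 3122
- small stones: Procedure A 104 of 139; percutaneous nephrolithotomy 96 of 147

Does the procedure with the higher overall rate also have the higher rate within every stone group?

Large stones: Procedure A 1150/3682 = 31.2%, percutaneous nephrolithotomy 651/3122 = 20.9% → Procedure A
Small stones: Procedure A 104/139 = 74.8%, percutaneous nephrolithotomy 96/147 = 65.3% → Procedure A
Overall: Procedure A 1254/3821 = 32.8%, percutaneous nephrolithotomy 747/3269 = 22.9% → Procedure A
Procedure A wins overall and in every stone group — no reversal.

Yes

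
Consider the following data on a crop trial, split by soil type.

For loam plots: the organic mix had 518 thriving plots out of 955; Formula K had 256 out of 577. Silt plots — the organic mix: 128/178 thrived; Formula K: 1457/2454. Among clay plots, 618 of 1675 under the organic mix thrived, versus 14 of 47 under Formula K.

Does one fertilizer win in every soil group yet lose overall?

Yes

Loam: the organic mix 518/955 = 54.2%, Formula K 256/577 = 44.4% → the organic mix
Silt: the organic mix 128/178 = 71.9%, Formula K 1457/2454 = 59.4% → the organic mix
Clay: the organic mix 618/1675 = 36.9%, Formula K 14/47 = 29.8% → the organic mix
Overall: the organic mix 1264/2808 = 45.0%, Formula K 1727/3078 = 56.1% → Formula K
The organic mix wins each soil group but Formula K wins overall — the comparison reverses. The organic mix's plots skew toward clay, which has a lower base rate.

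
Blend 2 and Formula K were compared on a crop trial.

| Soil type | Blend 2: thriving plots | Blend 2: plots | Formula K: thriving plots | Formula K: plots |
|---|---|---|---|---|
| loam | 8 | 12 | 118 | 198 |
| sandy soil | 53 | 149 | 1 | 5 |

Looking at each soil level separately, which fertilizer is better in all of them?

Blend 2

Loam: Blend 2 8/12 = 66.7%, Formula K 118/198 = 59.6% → Blend 2
Sandy soil: Blend 2 53/149 = 35.6%, Formula K 1/5 = 20.0% → Blend 2
Blend 2 has the higher rate in both groups.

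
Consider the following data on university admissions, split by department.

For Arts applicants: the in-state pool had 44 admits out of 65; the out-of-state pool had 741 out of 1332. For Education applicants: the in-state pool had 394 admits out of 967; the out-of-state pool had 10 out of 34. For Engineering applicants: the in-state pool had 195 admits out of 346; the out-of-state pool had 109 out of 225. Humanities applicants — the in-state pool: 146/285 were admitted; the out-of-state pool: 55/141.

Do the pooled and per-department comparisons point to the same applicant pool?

Arts: the in-state pool 44/65 = 67.7%, the out-of-state pool 741/1332 = 55.6% → the in-state pool
Education: the in-state pool 394/967 = 40.7%, the out-of-state pool 10/34 = 29.4% → the in-state pool
Engineering: the in-state pool 195/346 = 56.4%, the out-of-state pool 109/225 = 48.4% → the in-state pool
Humanities: the in-state pool 146/285 = 51.2%, the out-of-state pool 55/141 = 39.0% → the in-state pool
Overall: the in-state pool 779/1663 = 46.8%, the out-of-state pool 915/1732 = 52.8% → the out-of-state pool
The in-state pool wins each department group but the out-of-state pool wins overall — the comparison reverses. The in-state pool's applicants skew toward Education, which has a lower base rate.

No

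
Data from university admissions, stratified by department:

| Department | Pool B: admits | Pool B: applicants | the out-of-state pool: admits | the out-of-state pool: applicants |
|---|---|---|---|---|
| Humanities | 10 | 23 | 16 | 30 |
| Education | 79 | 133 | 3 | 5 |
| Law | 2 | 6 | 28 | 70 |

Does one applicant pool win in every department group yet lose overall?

Humanities: Pool B 10/23 = 43.5%, the out-of-state pool 16/30 = 53.3% → the out-of-state pool
Education: Pool B 79/133 = 59.4%, the out-of-state pool 3/5 = 60.0% → the out-of-state pool
Law: Pool B 2/6 = 33.3%, the out-of-state pool 28/70 = 40.0% → the out-of-state pool
Overall: Pool B 91/162 = 56.2%, the out-of-state pool 47/105 = 44.8% → Pool B
The out-of-state pool wins each department group but Pool B wins overall — the comparison reverses. The out-of-state pool's applicants skew toward Law, which has a lower base rate.

Yes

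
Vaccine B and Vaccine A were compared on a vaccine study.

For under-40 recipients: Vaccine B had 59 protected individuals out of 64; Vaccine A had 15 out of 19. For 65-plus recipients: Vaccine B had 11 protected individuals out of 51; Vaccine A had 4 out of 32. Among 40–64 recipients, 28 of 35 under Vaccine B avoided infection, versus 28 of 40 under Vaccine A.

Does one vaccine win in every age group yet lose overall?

Under-40: Vaccine B 59/64 = 92.2%, Vaccine A 15/19 = 78.9% → Vaccine B
65-plus: Vaccine B 11/51 = 21.6%, Vaccine A 4/32 = 12.5% → Vaccine B
40–64: Vaccine B 28/35 = 80.0%, Vaccine A 28/40 = 70.0% → Vaccine B
Overall: Vaccine B 98/150 = 65.3%, Vaccine A 47/91 = 51.6% → Vaccine B
Vaccine B wins overall and in every age group — no reversal.

No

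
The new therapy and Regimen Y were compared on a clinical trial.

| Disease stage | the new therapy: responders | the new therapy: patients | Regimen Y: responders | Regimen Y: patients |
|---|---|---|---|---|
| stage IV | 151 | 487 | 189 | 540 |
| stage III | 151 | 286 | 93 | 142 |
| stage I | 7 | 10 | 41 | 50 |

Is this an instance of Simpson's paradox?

Stage IV: the new therapy 151/487 = 31.0%, Regimen Y 189/540 = 35.0% → Regimen Y
Stage III: the new therapy 151/286 = 52.8%, Regimen Y 93/142 = 65.5% → Regimen Y
Stage I: the new therapy 7/10 = 70.0%, Regimen Y 41/50 = 82.0% → Regimen Y
Overall: the new therapy 309/783 = 39.5%, Regimen Y 323/732 = 44.1% → Regimen Y
Regimen Y wins overall and in every disease group — no reversal.

No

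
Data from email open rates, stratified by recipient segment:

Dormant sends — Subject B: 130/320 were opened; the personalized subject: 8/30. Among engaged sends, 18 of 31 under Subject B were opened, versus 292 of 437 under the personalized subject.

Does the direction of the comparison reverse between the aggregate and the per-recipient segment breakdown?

No

Dormant: Subject B 130/320 = 40.6%, the personalized subject 8/30 = 26.7% → Subject B
Engaged: Subject B 18/31 = 58.1%, the personalized subject 292/437 = 66.8% → the personalized subject
Overall: Subject B 148/351 = 42.2%, the personalized subject 300/467 = 64.2% → the personalized subject
Neither sweeps: Subject B wins 1 of 2 groups, the personalized subject wins 1. The personalized subject wins overall but not every group — no Simpson reversal.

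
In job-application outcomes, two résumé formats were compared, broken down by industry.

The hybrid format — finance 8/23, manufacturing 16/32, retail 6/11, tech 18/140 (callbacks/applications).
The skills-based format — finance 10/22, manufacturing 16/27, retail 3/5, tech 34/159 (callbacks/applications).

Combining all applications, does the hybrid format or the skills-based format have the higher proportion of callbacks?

Finance: the hybrid format 8/23 = 34.8%, the skills-based format 10/22 = 45.5% → the skills-based format
Manufacturing: the hybrid format 16/32 = 50.0%, the skills-based format 16/27 = 59.3% → the skills-based format
Retail: the hybrid format 6/11 = 54.5%, the skills-based format 3/5 = 60.0% → the skills-based format
Tech: the hybrid format 18/140 = 12.9%, the skills-based format 34/159 = 21.4% → the skills-based format
Overall: the hybrid format 48/206 = 23.3%, the skills-based format 63/213 = 29.6% → the skills-based format

the skills-based format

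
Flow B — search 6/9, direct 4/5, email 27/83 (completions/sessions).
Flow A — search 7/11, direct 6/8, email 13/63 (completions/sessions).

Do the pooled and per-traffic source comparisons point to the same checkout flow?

Search: Flow B 6/9 = 66.7%, Flow A 7/11 = 63.6% → Flow B
Direct: Flow B 4/5 = 80.0%, Flow A 6/8 = 75.0% → Flow B
Email: Flow B 27/83 = 32.5%, Flow A 13/63 = 20.6% → Flow B
Overall: Flow B 37/97 = 38.1%, Flow A 26/82 = 31.7% → Flow B
Flow B wins overall and in every traffic group — no reversal.

Yes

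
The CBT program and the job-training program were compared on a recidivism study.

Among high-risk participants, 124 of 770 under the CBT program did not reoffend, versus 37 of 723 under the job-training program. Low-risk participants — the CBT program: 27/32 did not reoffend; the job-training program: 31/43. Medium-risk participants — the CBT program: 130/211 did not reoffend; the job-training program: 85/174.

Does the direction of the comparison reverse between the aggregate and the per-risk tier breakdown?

No

High-risk: the CBT program 124/770 = 16.1%, the job-training program 37/723 = 5.1% → the CBT program
Low-risk: the CBT program 27/32 = 84.4%, the job-training program 31/43 = 72.1% → the CBT program
Medium-risk: the CBT program 130/211 = 61.6%, the job-training program 85/174 = 48.9% → the CBT program
Overall: the CBT program 281/1013 = 27.7%, the job-training program 153/940 = 16.3% → the CBT program
The CBT program wins overall and in every risk group — no reversal.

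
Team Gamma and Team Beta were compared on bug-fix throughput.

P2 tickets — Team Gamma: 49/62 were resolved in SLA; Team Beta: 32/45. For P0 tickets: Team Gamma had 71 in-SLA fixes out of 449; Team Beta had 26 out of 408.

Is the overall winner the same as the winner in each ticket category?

Yes

P2: Team Gamma 49/62 = 79.0%, Team Beta 32/45 = 71.1% → Team Gamma
P0: Team Gamma 71/449 = 15.8%, Team Beta 26/408 = 6.4% → Team Gamma
Overall: Team Gamma 120/511 = 23.5%, Team Beta 58/453 = 12.8% → Team Gamma
Team Gamma wins overall and in every ticket group — no reversal.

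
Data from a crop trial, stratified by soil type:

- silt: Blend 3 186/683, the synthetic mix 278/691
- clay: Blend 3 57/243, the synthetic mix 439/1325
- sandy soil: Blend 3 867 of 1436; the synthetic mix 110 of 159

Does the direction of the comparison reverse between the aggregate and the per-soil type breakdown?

Silt: Blend 3 186/683 = 27.2%, the synthetic mix 278/691 = 40.2% → the synthetic mix
Clay: Blend 3 57/243 = 23.5%, the synthetic mix 439/1325 = 33.1% → the synthetic mix
Sandy soil: Blend 3 867/1436 = 60.4%, the synthetic mix 110/159 = 69.2% → the synthetic mix
Overall: Blend 3 1110/2362 = 47.0%, the synthetic mix 827/2175 = 38.0% → Blend 3
The synthetic mix wins each soil group but Blend 3 wins overall — the comparison reverses. The synthetic mix's plots skew toward clay, which has a lower base rate.

Yes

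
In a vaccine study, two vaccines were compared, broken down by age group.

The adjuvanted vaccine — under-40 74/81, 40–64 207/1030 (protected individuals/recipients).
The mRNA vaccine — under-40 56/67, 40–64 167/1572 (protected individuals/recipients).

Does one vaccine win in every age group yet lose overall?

No

Under-40: the adjuvanted vaccine 74/81 = 91.4%, the mRNA vaccine 56/67 = 83.6% → the adjuvanted vaccine
40–64: the adjuvanted vaccine 207/1030 = 20.1%, the mRNA vaccine 167/1572 = 10.6% → the adjuvanted vaccine
Overall: the adjuvanted vaccine 281/1111 = 25.3%, the mRNA vaccine 223/1639 = 13.6% → the adjuvanted vaccine
The adjuvanted vaccine wins overall and in every age group — no reversal.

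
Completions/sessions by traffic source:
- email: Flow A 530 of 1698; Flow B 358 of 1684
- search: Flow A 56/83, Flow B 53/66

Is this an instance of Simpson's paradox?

Email: Flow A 530/1698 = 31.2%, Flow B 358/1684 = 21.3% → Flow A
Search: Flow A 56/83 = 67.5%, Flow B 53/66 = 80.3% → Flow B
Overall: Flow A 586/1781 = 32.9%, Flow B 411/1750 = 23.5% → Flow A
Neither sweeps: Flow A wins 1 of 2 groups, Flow B wins 1. Flow A wins overall but not every group — no Simpson reversal.

No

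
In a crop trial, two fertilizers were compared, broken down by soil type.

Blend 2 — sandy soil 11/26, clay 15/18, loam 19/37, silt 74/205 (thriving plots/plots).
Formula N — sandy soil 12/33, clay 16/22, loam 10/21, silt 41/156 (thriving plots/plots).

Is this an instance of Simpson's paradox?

Sandy soil: Blend 2 11/26 = 42.3%, Formula N 12/33 = 36.4% → Blend 2
Clay: Blend 2 15/18 = 83.3%, Formula N 16/22 = 72.7% → Blend 2
Loam: Blend 2 19/37 = 51.4%, Formula N 10/21 = 47.6% → Blend 2
Silt: Blend 2 74/205 = 36.1%, Formula N 41/156 = 26.3% → Blend 2
Overall: Blend 2 119/286 = 41.6%, Formula N 79/232 = 34.1% → Blend 2
Blend 2 wins overall and in every soil group — no reversal.

No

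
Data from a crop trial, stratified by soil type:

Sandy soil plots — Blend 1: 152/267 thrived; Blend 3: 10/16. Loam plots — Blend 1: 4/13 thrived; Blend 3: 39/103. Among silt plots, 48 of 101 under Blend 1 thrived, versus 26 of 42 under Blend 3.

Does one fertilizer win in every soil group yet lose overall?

Yes

Sandy soil: Blend 1 152/267 = 56.9%, Blend 3 10/16 = 62.5% → Blend 3
Loam: Blend 1 4/13 = 30.8%, Blend 3 39/103 = 37.9% → Blend 3
Silt: Blend 1 48/101 = 47.5%, Blend 3 26/42 = 61.9% → Blend 3
Overall: Blend 1 204/381 = 53.5%, Blend 3 75/161 = 46.6% → Blend 1
Blend 3 wins each soil group but Blend 1 wins overall — the comparison reverses. Blend 3's plots skew toward loam, which has a lower base rate.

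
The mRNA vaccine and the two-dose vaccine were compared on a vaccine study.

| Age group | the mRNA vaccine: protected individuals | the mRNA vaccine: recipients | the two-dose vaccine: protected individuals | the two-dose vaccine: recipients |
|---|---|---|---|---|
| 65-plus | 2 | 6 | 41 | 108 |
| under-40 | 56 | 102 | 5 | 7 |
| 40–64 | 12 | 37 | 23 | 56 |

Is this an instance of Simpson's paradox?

65-plus: the mRNA vaccine 2/6 = 33.3%, the two-dose vaccine 41/108 = 38.0% → the two-dose vaccine
Under-40: the mRNA vaccine 56/102 = 54.9%, the two-dose vaccine 5/7 = 71.4% → the two-dose vaccine
40–64: the mRNA vaccine 12/37 = 32.4%, the two-dose vaccine 23/56 = 41.1% → the two-dose vaccine
Overall: the mRNA vaccine 70/145 = 48.3%, the two-dose vaccine 69/171 = 40.4% → the mRNA vaccine
The two-dose vaccine wins each age group but the mRNA vaccine wins overall — the comparison reverses. The two-dose vaccine's recipients skew toward 65-plus, which has a lower base rate.

Yes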